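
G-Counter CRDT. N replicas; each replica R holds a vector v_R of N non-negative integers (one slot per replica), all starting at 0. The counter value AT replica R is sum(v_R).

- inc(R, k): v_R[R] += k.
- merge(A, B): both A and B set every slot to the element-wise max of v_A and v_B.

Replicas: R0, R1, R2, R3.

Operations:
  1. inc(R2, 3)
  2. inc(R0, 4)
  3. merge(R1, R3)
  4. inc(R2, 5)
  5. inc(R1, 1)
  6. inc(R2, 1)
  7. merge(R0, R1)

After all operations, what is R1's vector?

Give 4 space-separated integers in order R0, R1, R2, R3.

Op 1: inc R2 by 3 -> R2=(0,0,3,0) value=3
Op 2: inc R0 by 4 -> R0=(4,0,0,0) value=4
Op 3: merge R1<->R3 -> R1=(0,0,0,0) R3=(0,0,0,0)
Op 4: inc R2 by 5 -> R2=(0,0,8,0) value=8
Op 5: inc R1 by 1 -> R1=(0,1,0,0) value=1
Op 6: inc R2 by 1 -> R2=(0,0,9,0) value=9
Op 7: merge R0<->R1 -> R0=(4,1,0,0) R1=(4,1,0,0)

Answer: 4 1 0 0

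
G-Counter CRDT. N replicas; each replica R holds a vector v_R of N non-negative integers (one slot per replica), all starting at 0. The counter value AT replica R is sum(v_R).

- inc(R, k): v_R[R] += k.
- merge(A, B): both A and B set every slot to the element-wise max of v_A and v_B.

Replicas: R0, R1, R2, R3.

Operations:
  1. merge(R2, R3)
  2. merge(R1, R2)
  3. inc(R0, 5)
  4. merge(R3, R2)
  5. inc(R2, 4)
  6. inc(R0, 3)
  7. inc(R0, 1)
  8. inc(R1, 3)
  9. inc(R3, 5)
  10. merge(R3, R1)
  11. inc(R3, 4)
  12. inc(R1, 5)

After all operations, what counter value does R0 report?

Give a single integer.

Op 1: merge R2<->R3 -> R2=(0,0,0,0) R3=(0,0,0,0)
Op 2: merge R1<->R2 -> R1=(0,0,0,0) R2=(0,0,0,0)
Op 3: inc R0 by 5 -> R0=(5,0,0,0) value=5
Op 4: merge R3<->R2 -> R3=(0,0,0,0) R2=(0,0,0,0)
Op 5: inc R2 by 4 -> R2=(0,0,4,0) value=4
Op 6: inc R0 by 3 -> R0=(8,0,0,0) value=8
Op 7: inc R0 by 1 -> R0=(9,0,0,0) value=9
Op 8: inc R1 by 3 -> R1=(0,3,0,0) value=3
Op 9: inc R3 by 5 -> R3=(0,0,0,5) value=5
Op 10: merge R3<->R1 -> R3=(0,3,0,5) R1=(0,3,0,5)
Op 11: inc R3 by 4 -> R3=(0,3,0,9) value=12
Op 12: inc R1 by 5 -> R1=(0,8,0,5) value=13

Answer: 9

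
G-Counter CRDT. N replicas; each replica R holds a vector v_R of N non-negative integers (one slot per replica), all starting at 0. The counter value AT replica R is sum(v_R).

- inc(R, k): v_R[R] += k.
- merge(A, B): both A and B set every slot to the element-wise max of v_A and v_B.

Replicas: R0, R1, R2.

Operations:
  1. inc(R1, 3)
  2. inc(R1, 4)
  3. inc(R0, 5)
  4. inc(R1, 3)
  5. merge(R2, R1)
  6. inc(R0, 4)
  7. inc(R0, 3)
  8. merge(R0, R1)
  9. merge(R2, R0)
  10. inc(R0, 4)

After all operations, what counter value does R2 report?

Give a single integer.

Answer: 22

Derivation:
Op 1: inc R1 by 3 -> R1=(0,3,0) value=3
Op 2: inc R1 by 4 -> R1=(0,7,0) value=7
Op 3: inc R0 by 5 -> R0=(5,0,0) value=5
Op 4: inc R1 by 3 -> R1=(0,10,0) value=10
Op 5: merge R2<->R1 -> R2=(0,10,0) R1=(0,10,0)
Op 6: inc R0 by 4 -> R0=(9,0,0) value=9
Op 7: inc R0 by 3 -> R0=(12,0,0) value=12
Op 8: merge R0<->R1 -> R0=(12,10,0) R1=(12,10,0)
Op 9: merge R2<->R0 -> R2=(12,10,0) R0=(12,10,0)
Op 10: inc R0 by 4 -> R0=(16,10,0) value=26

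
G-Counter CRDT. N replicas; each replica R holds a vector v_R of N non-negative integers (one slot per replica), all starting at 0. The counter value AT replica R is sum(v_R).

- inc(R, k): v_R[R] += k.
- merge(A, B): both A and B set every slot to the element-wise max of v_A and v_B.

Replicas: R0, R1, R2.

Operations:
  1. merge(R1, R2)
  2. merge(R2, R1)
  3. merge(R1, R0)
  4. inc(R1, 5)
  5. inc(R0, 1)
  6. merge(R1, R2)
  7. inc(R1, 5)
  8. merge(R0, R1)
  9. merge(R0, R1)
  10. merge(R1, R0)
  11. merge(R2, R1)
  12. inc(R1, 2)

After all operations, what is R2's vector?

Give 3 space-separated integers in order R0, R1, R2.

Answer: 1 10 0

Derivation:
Op 1: merge R1<->R2 -> R1=(0,0,0) R2=(0,0,0)
Op 2: merge R2<->R1 -> R2=(0,0,0) R1=(0,0,0)
Op 3: merge R1<->R0 -> R1=(0,0,0) R0=(0,0,0)
Op 4: inc R1 by 5 -> R1=(0,5,0) value=5
Op 5: inc R0 by 1 -> R0=(1,0,0) value=1
Op 6: merge R1<->R2 -> R1=(0,5,0) R2=(0,5,0)
Op 7: inc R1 by 5 -> R1=(0,10,0) value=10
Op 8: merge R0<->R1 -> R0=(1,10,0) R1=(1,10,0)
Op 9: merge R0<->R1 -> R0=(1,10,0) R1=(1,10,0)
Op 10: merge R1<->R0 -> R1=(1,10,0) R0=(1,10,0)
Op 11: merge R2<->R1 -> R2=(1,10,0) R1=(1,10,0)
Op 12: inc R1 by 2 -> R1=(1,12,0) value=13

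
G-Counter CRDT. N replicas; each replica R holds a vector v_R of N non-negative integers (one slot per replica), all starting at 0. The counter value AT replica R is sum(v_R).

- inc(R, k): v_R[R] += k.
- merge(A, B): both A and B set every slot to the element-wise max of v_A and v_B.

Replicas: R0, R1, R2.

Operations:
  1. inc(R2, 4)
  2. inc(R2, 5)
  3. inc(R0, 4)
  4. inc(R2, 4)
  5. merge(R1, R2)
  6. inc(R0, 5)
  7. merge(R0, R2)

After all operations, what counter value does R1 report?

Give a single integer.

Answer: 13

Derivation:
Op 1: inc R2 by 4 -> R2=(0,0,4) value=4
Op 2: inc R2 by 5 -> R2=(0,0,9) value=9
Op 3: inc R0 by 4 -> R0=(4,0,0) value=4
Op 4: inc R2 by 4 -> R2=(0,0,13) value=13
Op 5: merge R1<->R2 -> R1=(0,0,13) R2=(0,0,13)
Op 6: inc R0 by 5 -> R0=(9,0,0) value=9
Op 7: merge R0<->R2 -> R0=(9,0,13) R2=(9,0,13)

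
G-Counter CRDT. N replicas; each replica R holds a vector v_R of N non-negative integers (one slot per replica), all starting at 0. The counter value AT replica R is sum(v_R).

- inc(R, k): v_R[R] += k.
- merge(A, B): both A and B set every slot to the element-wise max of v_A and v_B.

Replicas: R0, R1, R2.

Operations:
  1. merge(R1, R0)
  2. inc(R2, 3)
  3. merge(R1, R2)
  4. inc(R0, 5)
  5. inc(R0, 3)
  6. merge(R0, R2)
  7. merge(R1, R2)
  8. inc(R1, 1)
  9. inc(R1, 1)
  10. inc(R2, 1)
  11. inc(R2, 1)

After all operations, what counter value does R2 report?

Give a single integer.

Op 1: merge R1<->R0 -> R1=(0,0,0) R0=(0,0,0)
Op 2: inc R2 by 3 -> R2=(0,0,3) value=3
Op 3: merge R1<->R2 -> R1=(0,0,3) R2=(0,0,3)
Op 4: inc R0 by 5 -> R0=(5,0,0) value=5
Op 5: inc R0 by 3 -> R0=(8,0,0) value=8
Op 6: merge R0<->R2 -> R0=(8,0,3) R2=(8,0,3)
Op 7: merge R1<->R2 -> R1=(8,0,3) R2=(8,0,3)
Op 8: inc R1 by 1 -> R1=(8,1,3) value=12
Op 9: inc R1 by 1 -> R1=(8,2,3) value=13
Op 10: inc R2 by 1 -> R2=(8,0,4) value=12
Op 11: inc R2 by 1 -> R2=(8,0,5) value=13

Answer: 13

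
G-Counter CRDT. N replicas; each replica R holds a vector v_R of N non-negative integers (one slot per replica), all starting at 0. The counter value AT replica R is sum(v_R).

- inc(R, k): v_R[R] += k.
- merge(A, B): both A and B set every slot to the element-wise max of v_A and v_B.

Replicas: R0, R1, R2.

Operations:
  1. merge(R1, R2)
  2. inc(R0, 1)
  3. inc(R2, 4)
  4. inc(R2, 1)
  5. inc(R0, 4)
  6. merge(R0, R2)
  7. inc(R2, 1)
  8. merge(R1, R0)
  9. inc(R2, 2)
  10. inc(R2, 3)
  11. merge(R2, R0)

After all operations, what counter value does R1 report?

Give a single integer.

Op 1: merge R1<->R2 -> R1=(0,0,0) R2=(0,0,0)
Op 2: inc R0 by 1 -> R0=(1,0,0) value=1
Op 3: inc R2 by 4 -> R2=(0,0,4) value=4
Op 4: inc R2 by 1 -> R2=(0,0,5) value=5
Op 5: inc R0 by 4 -> R0=(5,0,0) value=5
Op 6: merge R0<->R2 -> R0=(5,0,5) R2=(5,0,5)
Op 7: inc R2 by 1 -> R2=(5,0,6) value=11
Op 8: merge R1<->R0 -> R1=(5,0,5) R0=(5,0,5)
Op 9: inc R2 by 2 -> R2=(5,0,8) value=13
Op 10: inc R2 by 3 -> R2=(5,0,11) value=16
Op 11: merge R2<->R0 -> R2=(5,0,11) R0=(5,0,11)

Answer: 10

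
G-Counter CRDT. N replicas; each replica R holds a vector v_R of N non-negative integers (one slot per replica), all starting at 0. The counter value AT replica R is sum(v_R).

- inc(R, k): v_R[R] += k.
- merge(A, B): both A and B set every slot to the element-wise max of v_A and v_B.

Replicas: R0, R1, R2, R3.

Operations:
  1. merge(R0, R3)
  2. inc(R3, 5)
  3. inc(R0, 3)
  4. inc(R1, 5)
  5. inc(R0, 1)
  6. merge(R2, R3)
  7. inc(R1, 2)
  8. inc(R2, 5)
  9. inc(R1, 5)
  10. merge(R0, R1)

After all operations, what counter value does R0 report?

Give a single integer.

Op 1: merge R0<->R3 -> R0=(0,0,0,0) R3=(0,0,0,0)
Op 2: inc R3 by 5 -> R3=(0,0,0,5) value=5
Op 3: inc R0 by 3 -> R0=(3,0,0,0) value=3
Op 4: inc R1 by 5 -> R1=(0,5,0,0) value=5
Op 5: inc R0 by 1 -> R0=(4,0,0,0) value=4
Op 6: merge R2<->R3 -> R2=(0,0,0,5) R3=(0,0,0,5)
Op 7: inc R1 by 2 -> R1=(0,7,0,0) value=7
Op 8: inc R2 by 5 -> R2=(0,0,5,5) value=10
Op 9: inc R1 by 5 -> R1=(0,12,0,0) value=12
Op 10: merge R0<->R1 -> R0=(4,12,0,0) R1=(4,12,0,0)

Answer: 16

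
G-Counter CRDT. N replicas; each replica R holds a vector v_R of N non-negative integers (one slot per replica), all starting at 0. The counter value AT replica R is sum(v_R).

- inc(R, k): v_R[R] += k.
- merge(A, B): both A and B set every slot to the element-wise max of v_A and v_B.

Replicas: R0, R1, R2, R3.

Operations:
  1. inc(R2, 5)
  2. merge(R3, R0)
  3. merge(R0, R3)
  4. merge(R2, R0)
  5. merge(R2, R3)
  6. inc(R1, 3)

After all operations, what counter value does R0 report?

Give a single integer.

Answer: 5

Derivation:
Op 1: inc R2 by 5 -> R2=(0,0,5,0) value=5
Op 2: merge R3<->R0 -> R3=(0,0,0,0) R0=(0,0,0,0)
Op 3: merge R0<->R3 -> R0=(0,0,0,0) R3=(0,0,0,0)
Op 4: merge R2<->R0 -> R2=(0,0,5,0) R0=(0,0,5,0)
Op 5: merge R2<->R3 -> R2=(0,0,5,0) R3=(0,0,5,0)
Op 6: inc R1 by 3 -> R1=(0,3,0,0) value=3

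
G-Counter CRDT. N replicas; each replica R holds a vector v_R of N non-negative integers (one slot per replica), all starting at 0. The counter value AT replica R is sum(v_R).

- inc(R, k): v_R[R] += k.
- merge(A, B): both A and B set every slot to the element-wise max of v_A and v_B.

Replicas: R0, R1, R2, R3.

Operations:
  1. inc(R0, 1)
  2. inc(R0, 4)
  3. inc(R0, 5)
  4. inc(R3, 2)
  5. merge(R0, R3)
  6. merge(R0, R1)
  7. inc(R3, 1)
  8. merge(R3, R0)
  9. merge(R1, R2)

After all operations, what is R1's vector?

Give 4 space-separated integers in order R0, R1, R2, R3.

Op 1: inc R0 by 1 -> R0=(1,0,0,0) value=1
Op 2: inc R0 by 4 -> R0=(5,0,0,0) value=5
Op 3: inc R0 by 5 -> R0=(10,0,0,0) value=10
Op 4: inc R3 by 2 -> R3=(0,0,0,2) value=2
Op 5: merge R0<->R3 -> R0=(10,0,0,2) R3=(10,0,0,2)
Op 6: merge R0<->R1 -> R0=(10,0,0,2) R1=(10,0,0,2)
Op 7: inc R3 by 1 -> R3=(10,0,0,3) value=13
Op 8: merge R3<->R0 -> R3=(10,0,0,3) R0=(10,0,0,3)
Op 9: merge R1<->R2 -> R1=(10,0,0,2) R2=(10,0,0,2)

Answer: 10 0 0 2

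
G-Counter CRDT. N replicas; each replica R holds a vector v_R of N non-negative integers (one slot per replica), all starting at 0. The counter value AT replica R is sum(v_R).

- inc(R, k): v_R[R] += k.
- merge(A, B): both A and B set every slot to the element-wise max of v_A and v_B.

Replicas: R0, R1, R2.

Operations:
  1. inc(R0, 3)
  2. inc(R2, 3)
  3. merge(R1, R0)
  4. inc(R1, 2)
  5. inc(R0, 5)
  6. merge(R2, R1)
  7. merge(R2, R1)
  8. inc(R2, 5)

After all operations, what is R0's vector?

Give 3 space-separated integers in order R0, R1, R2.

Op 1: inc R0 by 3 -> R0=(3,0,0) value=3
Op 2: inc R2 by 3 -> R2=(0,0,3) value=3
Op 3: merge R1<->R0 -> R1=(3,0,0) R0=(3,0,0)
Op 4: inc R1 by 2 -> R1=(3,2,0) value=5
Op 5: inc R0 by 5 -> R0=(8,0,0) value=8
Op 6: merge R2<->R1 -> R2=(3,2,3) R1=(3,2,3)
Op 7: merge R2<->R1 -> R2=(3,2,3) R1=(3,2,3)
Op 8: inc R2 by 5 -> R2=(3,2,8) value=13

Answer: 8 0 0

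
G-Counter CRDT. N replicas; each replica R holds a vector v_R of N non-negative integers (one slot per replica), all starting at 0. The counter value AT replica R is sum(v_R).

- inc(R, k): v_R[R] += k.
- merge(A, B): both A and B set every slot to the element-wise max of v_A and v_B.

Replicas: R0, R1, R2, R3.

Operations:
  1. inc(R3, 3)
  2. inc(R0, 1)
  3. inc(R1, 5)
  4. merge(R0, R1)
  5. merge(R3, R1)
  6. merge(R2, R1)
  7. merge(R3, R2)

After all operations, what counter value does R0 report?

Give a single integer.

Op 1: inc R3 by 3 -> R3=(0,0,0,3) value=3
Op 2: inc R0 by 1 -> R0=(1,0,0,0) value=1
Op 3: inc R1 by 5 -> R1=(0,5,0,0) value=5
Op 4: merge R0<->R1 -> R0=(1,5,0,0) R1=(1,5,0,0)
Op 5: merge R3<->R1 -> R3=(1,5,0,3) R1=(1,5,0,3)
Op 6: merge R2<->R1 -> R2=(1,5,0,3) R1=(1,5,0,3)
Op 7: merge R3<->R2 -> R3=(1,5,0,3) R2=(1,5,0,3)

Answer: 6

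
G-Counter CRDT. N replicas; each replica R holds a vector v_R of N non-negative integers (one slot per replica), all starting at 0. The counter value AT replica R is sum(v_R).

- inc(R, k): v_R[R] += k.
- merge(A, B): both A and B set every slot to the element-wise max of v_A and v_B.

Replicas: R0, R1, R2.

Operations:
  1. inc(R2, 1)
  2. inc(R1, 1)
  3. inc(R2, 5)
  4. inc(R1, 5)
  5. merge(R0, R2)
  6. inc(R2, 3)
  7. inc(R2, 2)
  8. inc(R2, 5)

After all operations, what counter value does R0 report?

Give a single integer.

Answer: 6

Derivation:
Op 1: inc R2 by 1 -> R2=(0,0,1) value=1
Op 2: inc R1 by 1 -> R1=(0,1,0) value=1
Op 3: inc R2 by 5 -> R2=(0,0,6) value=6
Op 4: inc R1 by 5 -> R1=(0,6,0) value=6
Op 5: merge R0<->R2 -> R0=(0,0,6) R2=(0,0,6)
Op 6: inc R2 by 3 -> R2=(0,0,9) value=9
Op 7: inc R2 by 2 -> R2=(0,0,11) value=11
Op 8: inc R2 by 5 -> R2=(0,0,16) value=16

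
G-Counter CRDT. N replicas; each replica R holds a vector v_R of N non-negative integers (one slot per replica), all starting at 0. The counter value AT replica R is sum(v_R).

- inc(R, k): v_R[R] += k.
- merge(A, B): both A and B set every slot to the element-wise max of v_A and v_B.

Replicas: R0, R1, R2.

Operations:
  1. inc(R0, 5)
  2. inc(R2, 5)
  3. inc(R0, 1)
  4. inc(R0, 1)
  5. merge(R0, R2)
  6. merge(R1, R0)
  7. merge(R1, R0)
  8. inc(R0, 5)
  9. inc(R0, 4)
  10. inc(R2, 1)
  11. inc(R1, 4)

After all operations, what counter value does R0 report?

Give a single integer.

Op 1: inc R0 by 5 -> R0=(5,0,0) value=5
Op 2: inc R2 by 5 -> R2=(0,0,5) value=5
Op 3: inc R0 by 1 -> R0=(6,0,0) value=6
Op 4: inc R0 by 1 -> R0=(7,0,0) value=7
Op 5: merge R0<->R2 -> R0=(7,0,5) R2=(7,0,5)
Op 6: merge R1<->R0 -> R1=(7,0,5) R0=(7,0,5)
Op 7: merge R1<->R0 -> R1=(7,0,5) R0=(7,0,5)
Op 8: inc R0 by 5 -> R0=(12,0,5) value=17
Op 9: inc R0 by 4 -> R0=(16,0,5) value=21
Op 10: inc R2 by 1 -> R2=(7,0,6) value=13
Op 11: inc R1 by 4 -> R1=(7,4,5) value=16

Answer: 21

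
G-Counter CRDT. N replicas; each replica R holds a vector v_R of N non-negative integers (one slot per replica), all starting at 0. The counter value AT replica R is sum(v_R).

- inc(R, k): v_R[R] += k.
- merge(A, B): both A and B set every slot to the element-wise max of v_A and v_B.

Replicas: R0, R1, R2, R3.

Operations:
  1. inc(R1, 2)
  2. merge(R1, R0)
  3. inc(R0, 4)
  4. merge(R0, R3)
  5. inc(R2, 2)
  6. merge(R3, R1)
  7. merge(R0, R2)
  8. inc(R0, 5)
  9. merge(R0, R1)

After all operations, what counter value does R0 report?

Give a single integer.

Answer: 13

Derivation:
Op 1: inc R1 by 2 -> R1=(0,2,0,0) value=2
Op 2: merge R1<->R0 -> R1=(0,2,0,0) R0=(0,2,0,0)
Op 3: inc R0 by 4 -> R0=(4,2,0,0) value=6
Op 4: merge R0<->R3 -> R0=(4,2,0,0) R3=(4,2,0,0)
Op 5: inc R2 by 2 -> R2=(0,0,2,0) value=2
Op 6: merge R3<->R1 -> R3=(4,2,0,0) R1=(4,2,0,0)
Op 7: merge R0<->R2 -> R0=(4,2,2,0) R2=(4,2,2,0)
Op 8: inc R0 by 5 -> R0=(9,2,2,0) value=13
Op 9: merge R0<->R1 -> R0=(9,2,2,0) R1=(9,2,2,0)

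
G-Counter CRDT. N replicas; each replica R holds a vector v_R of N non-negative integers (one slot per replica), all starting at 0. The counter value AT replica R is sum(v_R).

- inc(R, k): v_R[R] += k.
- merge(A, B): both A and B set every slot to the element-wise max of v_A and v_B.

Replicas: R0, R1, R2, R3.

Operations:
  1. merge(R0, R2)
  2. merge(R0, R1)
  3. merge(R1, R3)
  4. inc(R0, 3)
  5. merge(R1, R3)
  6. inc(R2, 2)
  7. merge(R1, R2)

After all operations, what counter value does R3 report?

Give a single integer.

Answer: 0

Derivation:
Op 1: merge R0<->R2 -> R0=(0,0,0,0) R2=(0,0,0,0)
Op 2: merge R0<->R1 -> R0=(0,0,0,0) R1=(0,0,0,0)
Op 3: merge R1<->R3 -> R1=(0,0,0,0) R3=(0,0,0,0)
Op 4: inc R0 by 3 -> R0=(3,0,0,0) value=3
Op 5: merge R1<->R3 -> R1=(0,0,0,0) R3=(0,0,0,0)
Op 6: inc R2 by 2 -> R2=(0,0,2,0) value=2
Op 7: merge R1<->R2 -> R1=(0,0,2,0) R2=(0,0,2,0)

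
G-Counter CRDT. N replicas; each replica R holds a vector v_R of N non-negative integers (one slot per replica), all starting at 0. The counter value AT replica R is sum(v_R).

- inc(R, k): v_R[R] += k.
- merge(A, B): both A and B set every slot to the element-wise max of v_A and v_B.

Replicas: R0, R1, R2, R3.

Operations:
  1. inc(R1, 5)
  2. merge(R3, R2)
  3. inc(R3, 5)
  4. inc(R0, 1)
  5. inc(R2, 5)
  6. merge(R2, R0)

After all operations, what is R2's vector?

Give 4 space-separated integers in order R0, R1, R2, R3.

Answer: 1 0 5 0

Derivation:
Op 1: inc R1 by 5 -> R1=(0,5,0,0) value=5
Op 2: merge R3<->R2 -> R3=(0,0,0,0) R2=(0,0,0,0)
Op 3: inc R3 by 5 -> R3=(0,0,0,5) value=5
Op 4: inc R0 by 1 -> R0=(1,0,0,0) value=1
Op 5: inc R2 by 5 -> R2=(0,0,5,0) value=5
Op 6: merge R2<->R0 -> R2=(1,0,5,0) R0=(1,0,5,0)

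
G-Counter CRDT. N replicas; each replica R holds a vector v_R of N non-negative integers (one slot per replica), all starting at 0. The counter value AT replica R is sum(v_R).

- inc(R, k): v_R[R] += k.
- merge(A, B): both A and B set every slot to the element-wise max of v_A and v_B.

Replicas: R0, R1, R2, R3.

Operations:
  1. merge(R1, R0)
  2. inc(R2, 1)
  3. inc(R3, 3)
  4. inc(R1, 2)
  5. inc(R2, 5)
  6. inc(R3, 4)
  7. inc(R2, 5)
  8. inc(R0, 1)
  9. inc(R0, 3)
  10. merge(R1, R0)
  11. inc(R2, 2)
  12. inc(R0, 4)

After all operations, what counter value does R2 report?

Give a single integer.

Op 1: merge R1<->R0 -> R1=(0,0,0,0) R0=(0,0,0,0)
Op 2: inc R2 by 1 -> R2=(0,0,1,0) value=1
Op 3: inc R3 by 3 -> R3=(0,0,0,3) value=3
Op 4: inc R1 by 2 -> R1=(0,2,0,0) value=2
Op 5: inc R2 by 5 -> R2=(0,0,6,0) value=6
Op 6: inc R3 by 4 -> R3=(0,0,0,7) value=7
Op 7: inc R2 by 5 -> R2=(0,0,11,0) value=11
Op 8: inc R0 by 1 -> R0=(1,0,0,0) value=1
Op 9: inc R0 by 3 -> R0=(4,0,0,0) value=4
Op 10: merge R1<->R0 -> R1=(4,2,0,0) R0=(4,2,0,0)
Op 11: inc R2 by 2 -> R2=(0,0,13,0) value=13
Op 12: inc R0 by 4 -> R0=(8,2,0,0) value=10

Answer: 13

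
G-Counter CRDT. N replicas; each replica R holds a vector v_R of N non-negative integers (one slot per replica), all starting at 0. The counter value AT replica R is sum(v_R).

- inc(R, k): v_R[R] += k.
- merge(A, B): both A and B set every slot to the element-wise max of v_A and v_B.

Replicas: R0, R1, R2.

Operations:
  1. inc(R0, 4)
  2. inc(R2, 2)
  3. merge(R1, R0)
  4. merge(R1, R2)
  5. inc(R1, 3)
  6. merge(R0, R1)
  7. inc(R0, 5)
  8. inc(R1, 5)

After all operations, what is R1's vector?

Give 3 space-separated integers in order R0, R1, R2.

Op 1: inc R0 by 4 -> R0=(4,0,0) value=4
Op 2: inc R2 by 2 -> R2=(0,0,2) value=2
Op 3: merge R1<->R0 -> R1=(4,0,0) R0=(4,0,0)
Op 4: merge R1<->R2 -> R1=(4,0,2) R2=(4,0,2)
Op 5: inc R1 by 3 -> R1=(4,3,2) value=9
Op 6: merge R0<->R1 -> R0=(4,3,2) R1=(4,3,2)
Op 7: inc R0 by 5 -> R0=(9,3,2) value=14
Op 8: inc R1 by 5 -> R1=(4,8,2) value=14

Answer: 4 8 2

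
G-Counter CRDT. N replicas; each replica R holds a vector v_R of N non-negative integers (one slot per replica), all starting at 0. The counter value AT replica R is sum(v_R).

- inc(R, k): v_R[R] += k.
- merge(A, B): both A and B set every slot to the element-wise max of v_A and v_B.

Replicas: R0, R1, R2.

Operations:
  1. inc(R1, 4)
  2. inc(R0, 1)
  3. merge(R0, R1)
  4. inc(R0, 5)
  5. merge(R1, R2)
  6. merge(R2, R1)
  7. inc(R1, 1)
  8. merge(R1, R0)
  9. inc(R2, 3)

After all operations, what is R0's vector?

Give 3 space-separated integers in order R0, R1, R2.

Answer: 6 5 0

Derivation:
Op 1: inc R1 by 4 -> R1=(0,4,0) value=4
Op 2: inc R0 by 1 -> R0=(1,0,0) value=1
Op 3: merge R0<->R1 -> R0=(1,4,0) R1=(1,4,0)
Op 4: inc R0 by 5 -> R0=(6,4,0) value=10
Op 5: merge R1<->R2 -> R1=(1,4,0) R2=(1,4,0)
Op 6: merge R2<->R1 -> R2=(1,4,0) R1=(1,4,0)
Op 7: inc R1 by 1 -> R1=(1,5,0) value=6
Op 8: merge R1<->R0 -> R1=(6,5,0) R0=(6,5,0)
Op 9: inc R2 by 3 -> R2=(1,4,3) value=8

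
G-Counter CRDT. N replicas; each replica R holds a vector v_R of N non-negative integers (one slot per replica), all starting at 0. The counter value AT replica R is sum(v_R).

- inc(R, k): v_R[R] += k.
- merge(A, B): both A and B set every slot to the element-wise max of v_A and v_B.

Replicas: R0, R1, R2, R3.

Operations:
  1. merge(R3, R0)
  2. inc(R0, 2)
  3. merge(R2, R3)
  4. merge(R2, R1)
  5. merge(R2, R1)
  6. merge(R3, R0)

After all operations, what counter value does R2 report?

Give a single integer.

Answer: 0

Derivation:
Op 1: merge R3<->R0 -> R3=(0,0,0,0) R0=(0,0,0,0)
Op 2: inc R0 by 2 -> R0=(2,0,0,0) value=2
Op 3: merge R2<->R3 -> R2=(0,0,0,0) R3=(0,0,0,0)
Op 4: merge R2<->R1 -> R2=(0,0,0,0) R1=(0,0,0,0)
Op 5: merge R2<->R1 -> R2=(0,0,0,0) R1=(0,0,0,0)
Op 6: merge R3<->R0 -> R3=(2,0,0,0) R0=(2,0,0,0)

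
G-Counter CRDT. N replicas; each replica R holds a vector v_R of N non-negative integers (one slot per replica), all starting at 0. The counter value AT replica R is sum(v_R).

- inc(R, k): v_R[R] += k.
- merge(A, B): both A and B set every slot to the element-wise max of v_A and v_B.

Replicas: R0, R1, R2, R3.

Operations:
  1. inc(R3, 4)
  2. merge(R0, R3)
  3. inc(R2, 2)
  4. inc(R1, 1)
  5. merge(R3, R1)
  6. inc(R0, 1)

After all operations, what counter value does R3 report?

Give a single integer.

Answer: 5

Derivation:
Op 1: inc R3 by 4 -> R3=(0,0,0,4) value=4
Op 2: merge R0<->R3 -> R0=(0,0,0,4) R3=(0,0,0,4)
Op 3: inc R2 by 2 -> R2=(0,0,2,0) value=2
Op 4: inc R1 by 1 -> R1=(0,1,0,0) value=1
Op 5: merge R3<->R1 -> R3=(0,1,0,4) R1=(0,1,0,4)
Op 6: inc R0 by 1 -> R0=(1,0,0,4) value=5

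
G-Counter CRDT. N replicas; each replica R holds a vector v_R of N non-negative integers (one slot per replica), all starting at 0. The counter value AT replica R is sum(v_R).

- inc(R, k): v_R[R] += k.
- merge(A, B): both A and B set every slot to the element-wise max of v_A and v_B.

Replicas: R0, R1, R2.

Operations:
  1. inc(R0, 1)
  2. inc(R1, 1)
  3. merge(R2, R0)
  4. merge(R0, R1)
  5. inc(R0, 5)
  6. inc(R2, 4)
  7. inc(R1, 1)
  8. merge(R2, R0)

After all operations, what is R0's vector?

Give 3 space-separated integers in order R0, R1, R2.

Answer: 6 1 4

Derivation:
Op 1: inc R0 by 1 -> R0=(1,0,0) value=1
Op 2: inc R1 by 1 -> R1=(0,1,0) value=1
Op 3: merge R2<->R0 -> R2=(1,0,0) R0=(1,0,0)
Op 4: merge R0<->R1 -> R0=(1,1,0) R1=(1,1,0)
Op 5: inc R0 by 5 -> R0=(6,1,0) value=7
Op 6: inc R2 by 4 -> R2=(1,0,4) value=5
Op 7: inc R1 by 1 -> R1=(1,2,0) value=3
Op 8: merge R2<->R0 -> R2=(6,1,4) R0=(6,1,4)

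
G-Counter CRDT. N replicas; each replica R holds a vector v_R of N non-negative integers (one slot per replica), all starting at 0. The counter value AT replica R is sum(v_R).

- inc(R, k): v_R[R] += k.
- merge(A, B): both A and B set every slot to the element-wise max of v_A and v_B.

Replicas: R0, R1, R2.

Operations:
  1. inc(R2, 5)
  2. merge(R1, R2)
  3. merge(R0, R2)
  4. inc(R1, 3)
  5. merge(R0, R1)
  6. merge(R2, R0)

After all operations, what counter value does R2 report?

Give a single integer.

Op 1: inc R2 by 5 -> R2=(0,0,5) value=5
Op 2: merge R1<->R2 -> R1=(0,0,5) R2=(0,0,5)
Op 3: merge R0<->R2 -> R0=(0,0,5) R2=(0,0,5)
Op 4: inc R1 by 3 -> R1=(0,3,5) value=8
Op 5: merge R0<->R1 -> R0=(0,3,5) R1=(0,3,5)
Op 6: merge R2<->R0 -> R2=(0,3,5) R0=(0,3,5)

Answer: 8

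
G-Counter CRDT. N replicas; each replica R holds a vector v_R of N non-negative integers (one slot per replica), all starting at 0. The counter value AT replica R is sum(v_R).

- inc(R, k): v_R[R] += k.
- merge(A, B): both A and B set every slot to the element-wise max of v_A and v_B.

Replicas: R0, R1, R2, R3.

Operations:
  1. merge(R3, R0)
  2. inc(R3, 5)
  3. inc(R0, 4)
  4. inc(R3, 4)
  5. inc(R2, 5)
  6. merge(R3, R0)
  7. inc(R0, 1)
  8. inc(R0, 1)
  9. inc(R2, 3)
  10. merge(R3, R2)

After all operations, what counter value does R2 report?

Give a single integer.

Answer: 21

Derivation:
Op 1: merge R3<->R0 -> R3=(0,0,0,0) R0=(0,0,0,0)
Op 2: inc R3 by 5 -> R3=(0,0,0,5) value=5
Op 3: inc R0 by 4 -> R0=(4,0,0,0) value=4
Op 4: inc R3 by 4 -> R3=(0,0,0,9) value=9
Op 5: inc R2 by 5 -> R2=(0,0,5,0) value=5
Op 6: merge R3<->R0 -> R3=(4,0,0,9) R0=(4,0,0,9)
Op 7: inc R0 by 1 -> R0=(5,0,0,9) value=14
Op 8: inc R0 by 1 -> R0=(6,0,0,9) value=15
Op 9: inc R2 by 3 -> R2=(0,0,8,0) value=8
Op 10: merge R3<->R2 -> R3=(4,0,8,9) R2=(4,0,8,9)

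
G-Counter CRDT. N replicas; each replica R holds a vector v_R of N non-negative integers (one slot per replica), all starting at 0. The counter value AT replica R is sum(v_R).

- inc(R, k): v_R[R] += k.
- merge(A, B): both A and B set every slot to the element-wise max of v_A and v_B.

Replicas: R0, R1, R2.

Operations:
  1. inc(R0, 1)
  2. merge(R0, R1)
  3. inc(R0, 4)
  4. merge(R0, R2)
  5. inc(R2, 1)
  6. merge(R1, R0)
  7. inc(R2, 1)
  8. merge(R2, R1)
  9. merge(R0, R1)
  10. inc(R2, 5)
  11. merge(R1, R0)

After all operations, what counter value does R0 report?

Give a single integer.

Answer: 7

Derivation:
Op 1: inc R0 by 1 -> R0=(1,0,0) value=1
Op 2: merge R0<->R1 -> R0=(1,0,0) R1=(1,0,0)
Op 3: inc R0 by 4 -> R0=(5,0,0) value=5
Op 4: merge R0<->R2 -> R0=(5,0,0) R2=(5,0,0)
Op 5: inc R2 by 1 -> R2=(5,0,1) value=6
Op 6: merge R1<->R0 -> R1=(5,0,0) R0=(5,0,0)
Op 7: inc R2 by 1 -> R2=(5,0,2) value=7
Op 8: merge R2<->R1 -> R2=(5,0,2) R1=(5,0,2)
Op 9: merge R0<->R1 -> R0=(5,0,2) R1=(5,0,2)
Op 10: inc R2 by 5 -> R2=(5,0,7) value=12
Op 11: merge R1<->R0 -> R1=(5,0,2) R0=(5,0,2)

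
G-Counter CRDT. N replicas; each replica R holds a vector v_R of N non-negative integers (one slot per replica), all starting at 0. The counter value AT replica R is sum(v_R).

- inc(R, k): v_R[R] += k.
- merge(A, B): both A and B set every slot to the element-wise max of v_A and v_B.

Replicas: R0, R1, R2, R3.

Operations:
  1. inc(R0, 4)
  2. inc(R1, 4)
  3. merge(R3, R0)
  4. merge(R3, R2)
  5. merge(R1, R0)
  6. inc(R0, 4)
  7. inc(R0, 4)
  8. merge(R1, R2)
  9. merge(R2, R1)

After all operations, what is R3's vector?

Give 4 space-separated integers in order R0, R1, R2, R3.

Answer: 4 0 0 0

Derivation:
Op 1: inc R0 by 4 -> R0=(4,0,0,0) value=4
Op 2: inc R1 by 4 -> R1=(0,4,0,0) value=4
Op 3: merge R3<->R0 -> R3=(4,0,0,0) R0=(4,0,0,0)
Op 4: merge R3<->R2 -> R3=(4,0,0,0) R2=(4,0,0,0)
Op 5: merge R1<->R0 -> R1=(4,4,0,0) R0=(4,4,0,0)
Op 6: inc R0 by 4 -> R0=(8,4,0,0) value=12
Op 7: inc R0 by 4 -> R0=(12,4,0,0) value=16
Op 8: merge R1<->R2 -> R1=(4,4,0,0) R2=(4,4,0,0)
Op 9: merge R2<->R1 -> R2=(4,4,0,0) R1=(4,4,0,0)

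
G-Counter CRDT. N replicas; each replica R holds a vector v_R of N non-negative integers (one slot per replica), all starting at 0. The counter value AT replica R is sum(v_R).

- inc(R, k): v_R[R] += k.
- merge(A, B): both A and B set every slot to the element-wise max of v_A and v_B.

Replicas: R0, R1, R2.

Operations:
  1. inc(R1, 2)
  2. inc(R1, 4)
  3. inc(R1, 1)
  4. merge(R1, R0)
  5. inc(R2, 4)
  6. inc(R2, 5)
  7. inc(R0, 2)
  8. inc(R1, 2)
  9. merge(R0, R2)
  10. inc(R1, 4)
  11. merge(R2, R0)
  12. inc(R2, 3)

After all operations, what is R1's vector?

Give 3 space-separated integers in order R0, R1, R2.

Answer: 0 13 0

Derivation:
Op 1: inc R1 by 2 -> R1=(0,2,0) value=2
Op 2: inc R1 by 4 -> R1=(0,6,0) value=6
Op 3: inc R1 by 1 -> R1=(0,7,0) value=7
Op 4: merge R1<->R0 -> R1=(0,7,0) R0=(0,7,0)
Op 5: inc R2 by 4 -> R2=(0,0,4) value=4
Op 6: inc R2 by 5 -> R2=(0,0,9) value=9
Op 7: inc R0 by 2 -> R0=(2,7,0) value=9
Op 8: inc R1 by 2 -> R1=(0,9,0) value=9
Op 9: merge R0<->R2 -> R0=(2,7,9) R2=(2,7,9)
Op 10: inc R1 by 4 -> R1=(0,13,0) value=13
Op 11: merge R2<->R0 -> R2=(2,7,9) R0=(2,7,9)
Op 12: inc R2 by 3 -> R2=(2,7,12) value=21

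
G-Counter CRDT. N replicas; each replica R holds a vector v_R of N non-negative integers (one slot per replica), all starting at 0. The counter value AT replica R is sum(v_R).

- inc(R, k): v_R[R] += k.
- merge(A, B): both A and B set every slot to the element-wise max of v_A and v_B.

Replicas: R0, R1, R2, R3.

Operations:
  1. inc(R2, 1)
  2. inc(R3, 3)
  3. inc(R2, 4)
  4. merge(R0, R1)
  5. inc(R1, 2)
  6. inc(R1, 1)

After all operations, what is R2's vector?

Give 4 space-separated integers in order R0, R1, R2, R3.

Answer: 0 0 5 0

Derivation:
Op 1: inc R2 by 1 -> R2=(0,0,1,0) value=1
Op 2: inc R3 by 3 -> R3=(0,0,0,3) value=3
Op 3: inc R2 by 4 -> R2=(0,0,5,0) value=5
Op 4: merge R0<->R1 -> R0=(0,0,0,0) R1=(0,0,0,0)
Op 5: inc R1 by 2 -> R1=(0,2,0,0) value=2
Op 6: inc R1 by 1 -> R1=(0,3,0,0) value=3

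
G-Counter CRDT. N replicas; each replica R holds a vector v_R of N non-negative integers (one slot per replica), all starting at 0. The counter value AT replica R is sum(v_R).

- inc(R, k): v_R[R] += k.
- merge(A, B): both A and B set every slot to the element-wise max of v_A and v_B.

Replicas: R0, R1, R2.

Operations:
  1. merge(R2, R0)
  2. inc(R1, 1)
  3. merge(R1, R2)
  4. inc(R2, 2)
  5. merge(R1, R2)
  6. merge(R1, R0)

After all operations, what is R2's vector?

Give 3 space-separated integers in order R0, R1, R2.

Op 1: merge R2<->R0 -> R2=(0,0,0) R0=(0,0,0)
Op 2: inc R1 by 1 -> R1=(0,1,0) value=1
Op 3: merge R1<->R2 -> R1=(0,1,0) R2=(0,1,0)
Op 4: inc R2 by 2 -> R2=(0,1,2) value=3
Op 5: merge R1<->R2 -> R1=(0,1,2) R2=(0,1,2)
Op 6: merge R1<->R0 -> R1=(0,1,2) R0=(0,1,2)

Answer: 0 1 2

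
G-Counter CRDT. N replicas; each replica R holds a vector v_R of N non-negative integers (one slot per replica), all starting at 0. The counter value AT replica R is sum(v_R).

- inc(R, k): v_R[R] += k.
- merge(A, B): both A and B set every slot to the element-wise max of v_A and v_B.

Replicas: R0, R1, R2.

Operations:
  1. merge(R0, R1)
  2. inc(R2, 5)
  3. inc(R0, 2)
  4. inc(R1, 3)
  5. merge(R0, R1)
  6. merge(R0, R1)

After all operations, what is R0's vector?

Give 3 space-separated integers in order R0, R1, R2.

Op 1: merge R0<->R1 -> R0=(0,0,0) R1=(0,0,0)
Op 2: inc R2 by 5 -> R2=(0,0,5) value=5
Op 3: inc R0 by 2 -> R0=(2,0,0) value=2
Op 4: inc R1 by 3 -> R1=(0,3,0) value=3
Op 5: merge R0<->R1 -> R0=(2,3,0) R1=(2,3,0)
Op 6: merge R0<->R1 -> R0=(2,3,0) R1=(2,3,0)

Answer: 2 3 0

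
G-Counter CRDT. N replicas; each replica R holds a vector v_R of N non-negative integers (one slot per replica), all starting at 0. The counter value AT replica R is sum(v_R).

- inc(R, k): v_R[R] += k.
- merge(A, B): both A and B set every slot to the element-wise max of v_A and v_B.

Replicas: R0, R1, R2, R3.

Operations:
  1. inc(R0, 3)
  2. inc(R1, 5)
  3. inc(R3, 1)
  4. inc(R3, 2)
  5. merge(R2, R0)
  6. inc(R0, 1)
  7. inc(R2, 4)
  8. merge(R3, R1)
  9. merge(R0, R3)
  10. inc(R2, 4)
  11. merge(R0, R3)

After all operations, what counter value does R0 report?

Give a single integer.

Answer: 12

Derivation:
Op 1: inc R0 by 3 -> R0=(3,0,0,0) value=3
Op 2: inc R1 by 5 -> R1=(0,5,0,0) value=5
Op 3: inc R3 by 1 -> R3=(0,0,0,1) value=1
Op 4: inc R3 by 2 -> R3=(0,0,0,3) value=3
Op 5: merge R2<->R0 -> R2=(3,0,0,0) R0=(3,0,0,0)
Op 6: inc R0 by 1 -> R0=(4,0,0,0) value=4
Op 7: inc R2 by 4 -> R2=(3,0,4,0) value=7
Op 8: merge R3<->R1 -> R3=(0,5,0,3) R1=(0,5,0,3)
Op 9: merge R0<->R3 -> R0=(4,5,0,3) R3=(4,5,0,3)
Op 10: inc R2 by 4 -> R2=(3,0,8,0) value=11
Op 11: merge R0<->R3 -> R0=(4,5,0,3) R3=(4,5,0,3)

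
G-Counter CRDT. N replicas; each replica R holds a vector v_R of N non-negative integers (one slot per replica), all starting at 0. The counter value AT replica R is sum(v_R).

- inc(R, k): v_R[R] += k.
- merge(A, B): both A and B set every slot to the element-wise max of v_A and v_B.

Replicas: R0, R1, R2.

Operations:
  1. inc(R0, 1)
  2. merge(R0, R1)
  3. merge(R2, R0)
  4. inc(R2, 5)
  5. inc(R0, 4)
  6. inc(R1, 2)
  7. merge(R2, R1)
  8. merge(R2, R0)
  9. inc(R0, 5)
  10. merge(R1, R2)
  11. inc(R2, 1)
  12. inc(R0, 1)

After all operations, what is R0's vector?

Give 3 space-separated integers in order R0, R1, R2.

Op 1: inc R0 by 1 -> R0=(1,0,0) value=1
Op 2: merge R0<->R1 -> R0=(1,0,0) R1=(1,0,0)
Op 3: merge R2<->R0 -> R2=(1,0,0) R0=(1,0,0)
Op 4: inc R2 by 5 -> R2=(1,0,5) value=6
Op 5: inc R0 by 4 -> R0=(5,0,0) value=5
Op 6: inc R1 by 2 -> R1=(1,2,0) value=3
Op 7: merge R2<->R1 -> R2=(1,2,5) R1=(1,2,5)
Op 8: merge R2<->R0 -> R2=(5,2,5) R0=(5,2,5)
Op 9: inc R0 by 5 -> R0=(10,2,5) value=17
Op 10: merge R1<->R2 -> R1=(5,2,5) R2=(5,2,5)
Op 11: inc R2 by 1 -> R2=(5,2,6) value=13
Op 12: inc R0 by 1 -> R0=(11,2,5) value=18

Answer: 11 2 5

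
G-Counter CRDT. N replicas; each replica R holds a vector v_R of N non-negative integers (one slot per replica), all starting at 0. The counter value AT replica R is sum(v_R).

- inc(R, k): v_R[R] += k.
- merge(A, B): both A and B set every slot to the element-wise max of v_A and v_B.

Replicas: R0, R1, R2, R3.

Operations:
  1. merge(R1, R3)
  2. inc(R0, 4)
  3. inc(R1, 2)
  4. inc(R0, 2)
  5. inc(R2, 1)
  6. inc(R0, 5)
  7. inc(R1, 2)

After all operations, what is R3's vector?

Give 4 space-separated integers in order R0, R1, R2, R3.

Answer: 0 0 0 0

Derivation:
Op 1: merge R1<->R3 -> R1=(0,0,0,0) R3=(0,0,0,0)
Op 2: inc R0 by 4 -> R0=(4,0,0,0) value=4
Op 3: inc R1 by 2 -> R1=(0,2,0,0) value=2
Op 4: inc R0 by 2 -> R0=(6,0,0,0) value=6
Op 5: inc R2 by 1 -> R2=(0,0,1,0) value=1
Op 6: inc R0 by 5 -> R0=(11,0,0,0) value=11
Op 7: inc R1 by 2 -> R1=(0,4,0,0) value=4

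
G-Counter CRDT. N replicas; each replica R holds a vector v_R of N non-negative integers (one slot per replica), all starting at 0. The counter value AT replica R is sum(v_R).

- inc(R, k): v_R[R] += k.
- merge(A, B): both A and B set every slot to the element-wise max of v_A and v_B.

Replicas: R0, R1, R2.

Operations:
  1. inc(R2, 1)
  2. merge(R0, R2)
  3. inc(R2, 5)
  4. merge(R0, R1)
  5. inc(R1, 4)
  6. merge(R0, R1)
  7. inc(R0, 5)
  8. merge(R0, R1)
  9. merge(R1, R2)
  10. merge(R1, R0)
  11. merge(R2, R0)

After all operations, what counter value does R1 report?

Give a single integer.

Op 1: inc R2 by 1 -> R2=(0,0,1) value=1
Op 2: merge R0<->R2 -> R0=(0,0,1) R2=(0,0,1)
Op 3: inc R2 by 5 -> R2=(0,0,6) value=6
Op 4: merge R0<->R1 -> R0=(0,0,1) R1=(0,0,1)
Op 5: inc R1 by 4 -> R1=(0,4,1) value=5
Op 6: merge R0<->R1 -> R0=(0,4,1) R1=(0,4,1)
Op 7: inc R0 by 5 -> R0=(5,4,1) value=10
Op 8: merge R0<->R1 -> R0=(5,4,1) R1=(5,4,1)
Op 9: merge R1<->R2 -> R1=(5,4,6) R2=(5,4,6)
Op 10: merge R1<->R0 -> R1=(5,4,6) R0=(5,4,6)
Op 11: merge R2<->R0 -> R2=(5,4,6) R0=(5,4,6)

Answer: 15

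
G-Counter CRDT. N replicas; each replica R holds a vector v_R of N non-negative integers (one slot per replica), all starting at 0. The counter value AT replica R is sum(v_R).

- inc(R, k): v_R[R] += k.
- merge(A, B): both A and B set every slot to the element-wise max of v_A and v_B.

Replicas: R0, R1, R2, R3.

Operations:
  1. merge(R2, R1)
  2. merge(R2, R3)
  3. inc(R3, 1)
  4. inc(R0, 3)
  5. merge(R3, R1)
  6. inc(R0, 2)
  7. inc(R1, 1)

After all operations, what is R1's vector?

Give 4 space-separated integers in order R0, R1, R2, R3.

Op 1: merge R2<->R1 -> R2=(0,0,0,0) R1=(0,0,0,0)
Op 2: merge R2<->R3 -> R2=(0,0,0,0) R3=(0,0,0,0)
Op 3: inc R3 by 1 -> R3=(0,0,0,1) value=1
Op 4: inc R0 by 3 -> R0=(3,0,0,0) value=3
Op 5: merge R3<->R1 -> R3=(0,0,0,1) R1=(0,0,0,1)
Op 6: inc R0 by 2 -> R0=(5,0,0,0) value=5
Op 7: inc R1 by 1 -> R1=(0,1,0,1) value=2

Answer: 0 1 0 1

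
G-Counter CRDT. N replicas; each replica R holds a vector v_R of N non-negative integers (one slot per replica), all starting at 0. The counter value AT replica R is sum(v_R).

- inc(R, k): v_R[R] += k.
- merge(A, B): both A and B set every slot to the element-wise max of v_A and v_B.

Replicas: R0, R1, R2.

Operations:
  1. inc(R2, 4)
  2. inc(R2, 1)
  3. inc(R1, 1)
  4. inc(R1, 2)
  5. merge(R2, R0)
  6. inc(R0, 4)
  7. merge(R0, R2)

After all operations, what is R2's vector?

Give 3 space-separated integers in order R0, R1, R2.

Op 1: inc R2 by 4 -> R2=(0,0,4) value=4
Op 2: inc R2 by 1 -> R2=(0,0,5) value=5
Op 3: inc R1 by 1 -> R1=(0,1,0) value=1
Op 4: inc R1 by 2 -> R1=(0,3,0) value=3
Op 5: merge R2<->R0 -> R2=(0,0,5) R0=(0,0,5)
Op 6: inc R0 by 4 -> R0=(4,0,5) value=9
Op 7: merge R0<->R2 -> R0=(4,0,5) R2=(4,0,5)

Answer: 4 0 5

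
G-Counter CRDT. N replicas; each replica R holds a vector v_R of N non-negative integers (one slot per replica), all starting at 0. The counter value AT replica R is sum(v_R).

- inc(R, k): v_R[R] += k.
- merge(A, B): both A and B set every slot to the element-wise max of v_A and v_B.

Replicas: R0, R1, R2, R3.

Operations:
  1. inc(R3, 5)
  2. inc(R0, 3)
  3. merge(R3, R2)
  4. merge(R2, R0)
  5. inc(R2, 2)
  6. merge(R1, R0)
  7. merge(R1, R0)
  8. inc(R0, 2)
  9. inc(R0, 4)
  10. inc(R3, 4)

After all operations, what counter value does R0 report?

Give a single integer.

Answer: 14

Derivation:
Op 1: inc R3 by 5 -> R3=(0,0,0,5) value=5
Op 2: inc R0 by 3 -> R0=(3,0,0,0) value=3
Op 3: merge R3<->R2 -> R3=(0,0,0,5) R2=(0,0,0,5)
Op 4: merge R2<->R0 -> R2=(3,0,0,5) R0=(3,0,0,5)
Op 5: inc R2 by 2 -> R2=(3,0,2,5) value=10
Op 6: merge R1<->R0 -> R1=(3,0,0,5) R0=(3,0,0,5)
Op 7: merge R1<->R0 -> R1=(3,0,0,5) R0=(3,0,0,5)
Op 8: inc R0 by 2 -> R0=(5,0,0,5) value=10
Op 9: inc R0 by 4 -> R0=(9,0,0,5) value=14
Op 10: inc R3 by 4 -> R3=(0,0,0,9) value=9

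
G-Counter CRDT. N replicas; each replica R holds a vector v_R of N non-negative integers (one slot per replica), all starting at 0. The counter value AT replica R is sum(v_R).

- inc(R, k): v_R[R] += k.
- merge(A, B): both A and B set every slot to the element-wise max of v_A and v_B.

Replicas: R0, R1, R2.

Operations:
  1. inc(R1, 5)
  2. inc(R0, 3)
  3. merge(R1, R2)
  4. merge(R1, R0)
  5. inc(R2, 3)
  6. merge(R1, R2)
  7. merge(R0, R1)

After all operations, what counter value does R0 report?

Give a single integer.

Op 1: inc R1 by 5 -> R1=(0,5,0) value=5
Op 2: inc R0 by 3 -> R0=(3,0,0) value=3
Op 3: merge R1<->R2 -> R1=(0,5,0) R2=(0,5,0)
Op 4: merge R1<->R0 -> R1=(3,5,0) R0=(3,5,0)
Op 5: inc R2 by 3 -> R2=(0,5,3) value=8
Op 6: merge R1<->R2 -> R1=(3,5,3) R2=(3,5,3)
Op 7: merge R0<->R1 -> R0=(3,5,3) R1=(3,5,3)

Answer: 11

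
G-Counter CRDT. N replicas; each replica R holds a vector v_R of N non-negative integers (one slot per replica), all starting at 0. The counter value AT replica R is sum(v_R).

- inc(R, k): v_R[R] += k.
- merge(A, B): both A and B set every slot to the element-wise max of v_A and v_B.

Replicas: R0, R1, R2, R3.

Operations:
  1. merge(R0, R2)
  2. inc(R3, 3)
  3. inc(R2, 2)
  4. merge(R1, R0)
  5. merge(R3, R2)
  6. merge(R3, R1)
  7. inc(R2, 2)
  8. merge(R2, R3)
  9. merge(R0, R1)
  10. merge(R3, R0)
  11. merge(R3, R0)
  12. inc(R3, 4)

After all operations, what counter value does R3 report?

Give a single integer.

Op 1: merge R0<->R2 -> R0=(0,0,0,0) R2=(0,0,0,0)
Op 2: inc R3 by 3 -> R3=(0,0,0,3) value=3
Op 3: inc R2 by 2 -> R2=(0,0,2,0) value=2
Op 4: merge R1<->R0 -> R1=(0,0,0,0) R0=(0,0,0,0)
Op 5: merge R3<->R2 -> R3=(0,0,2,3) R2=(0,0,2,3)
Op 6: merge R3<->R1 -> R3=(0,0,2,3) R1=(0,0,2,3)
Op 7: inc R2 by 2 -> R2=(0,0,4,3) value=7
Op 8: merge R2<->R3 -> R2=(0,0,4,3) R3=(0,0,4,3)
Op 9: merge R0<->R1 -> R0=(0,0,2,3) R1=(0,0,2,3)
Op 10: merge R3<->R0 -> R3=(0,0,4,3) R0=(0,0,4,3)
Op 11: merge R3<->R0 -> R3=(0,0,4,3) R0=(0,0,4,3)
Op 12: inc R3 by 4 -> R3=(0,0,4,7) value=11

Answer: 11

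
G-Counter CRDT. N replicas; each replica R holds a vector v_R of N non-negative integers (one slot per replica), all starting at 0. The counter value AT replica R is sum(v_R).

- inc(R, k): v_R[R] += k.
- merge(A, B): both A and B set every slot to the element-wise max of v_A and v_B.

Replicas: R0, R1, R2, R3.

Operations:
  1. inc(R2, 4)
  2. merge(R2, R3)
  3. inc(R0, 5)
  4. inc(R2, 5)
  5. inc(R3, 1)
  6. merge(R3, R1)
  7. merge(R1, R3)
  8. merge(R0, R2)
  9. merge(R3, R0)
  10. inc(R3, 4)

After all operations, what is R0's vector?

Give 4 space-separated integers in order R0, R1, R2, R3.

Op 1: inc R2 by 4 -> R2=(0,0,4,0) value=4
Op 2: merge R2<->R3 -> R2=(0,0,4,0) R3=(0,0,4,0)
Op 3: inc R0 by 5 -> R0=(5,0,0,0) value=5
Op 4: inc R2 by 5 -> R2=(0,0,9,0) value=9
Op 5: inc R3 by 1 -> R3=(0,0,4,1) value=5
Op 6: merge R3<->R1 -> R3=(0,0,4,1) R1=(0,0,4,1)
Op 7: merge R1<->R3 -> R1=(0,0,4,1) R3=(0,0,4,1)
Op 8: merge R0<->R2 -> R0=(5,0,9,0) R2=(5,0,9,0)
Op 9: merge R3<->R0 -> R3=(5,0,9,1) R0=(5,0,9,1)
Op 10: inc R3 by 4 -> R3=(5,0,9,5) value=19

Answer: 5 0 9 1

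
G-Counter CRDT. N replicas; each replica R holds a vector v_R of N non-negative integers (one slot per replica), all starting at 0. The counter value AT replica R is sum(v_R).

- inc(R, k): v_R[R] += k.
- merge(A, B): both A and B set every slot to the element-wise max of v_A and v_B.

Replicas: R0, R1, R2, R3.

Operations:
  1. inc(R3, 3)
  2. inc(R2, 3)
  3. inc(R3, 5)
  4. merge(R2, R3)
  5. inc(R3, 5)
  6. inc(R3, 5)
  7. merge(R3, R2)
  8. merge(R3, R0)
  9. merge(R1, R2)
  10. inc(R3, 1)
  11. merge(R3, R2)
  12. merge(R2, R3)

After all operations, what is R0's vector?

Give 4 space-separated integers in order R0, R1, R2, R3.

Op 1: inc R3 by 3 -> R3=(0,0,0,3) value=3
Op 2: inc R2 by 3 -> R2=(0,0,3,0) value=3
Op 3: inc R3 by 5 -> R3=(0,0,0,8) value=8
Op 4: merge R2<->R3 -> R2=(0,0,3,8) R3=(0,0,3,8)
Op 5: inc R3 by 5 -> R3=(0,0,3,13) value=16
Op 6: inc R3 by 5 -> R3=(0,0,3,18) value=21
Op 7: merge R3<->R2 -> R3=(0,0,3,18) R2=(0,0,3,18)
Op 8: merge R3<->R0 -> R3=(0,0,3,18) R0=(0,0,3,18)
Op 9: merge R1<->R2 -> R1=(0,0,3,18) R2=(0,0,3,18)
Op 10: inc R3 by 1 -> R3=(0,0,3,19) value=22
Op 11: merge R3<->R2 -> R3=(0,0,3,19) R2=(0,0,3,19)
Op 12: merge R2<->R3 -> R2=(0,0,3,19) R3=(0,0,3,19)

Answer: 0 0 3 18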